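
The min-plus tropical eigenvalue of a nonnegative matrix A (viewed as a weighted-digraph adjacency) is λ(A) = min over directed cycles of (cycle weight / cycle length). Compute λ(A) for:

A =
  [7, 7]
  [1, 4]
λ(A) = 4

Enumerate directed cycles and compute their means (weight / length). Sample:
  cycle 0 → 0: weight = 7, length = 1, mean = 7/1 ≈ 7.000
  cycle 1 → 1: weight = 4, length = 1, mean = 4/1 ≈ 4.000
  cycle 0 → 1 → 0: weight = 8, length = 2, mean = 8/2 ≈ 4.000
  cycle 1 → 0 → 1: weight = 8, length = 2, mean = 8/2 ≈ 4.000
Minimum mean = 4.000, attained e.g. along the cycle 1 → 1 with weight 4 and length 1. So λ(A) = 4/1 = 4.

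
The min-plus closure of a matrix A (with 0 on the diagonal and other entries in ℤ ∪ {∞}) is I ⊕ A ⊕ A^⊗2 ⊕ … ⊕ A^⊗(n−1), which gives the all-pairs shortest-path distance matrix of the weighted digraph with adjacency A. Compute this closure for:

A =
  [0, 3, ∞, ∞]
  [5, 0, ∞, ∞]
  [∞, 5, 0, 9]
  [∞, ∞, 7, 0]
Closure =
  [0, 3, ∞, ∞]
  [5, 0, ∞, ∞]
  [10, 5, 0, 9]
  [17, 12, 7, 0]

This is the Floyd-Warshall all-pairs shortest-path computation. For each intermediate vertex k = 0, 1, …, 3, update dist[i][j] ← min(dist[i][j], dist[i][k] + dist[k][j]). The final matrix gives, for each (i, j), the minimum total weight of any directed path from i to j (possibly empty when i = j).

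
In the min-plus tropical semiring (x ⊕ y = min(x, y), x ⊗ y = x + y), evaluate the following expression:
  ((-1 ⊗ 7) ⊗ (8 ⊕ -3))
((-1 ⊗ 7) ⊗ (8 ⊕ -3)) = 3

Expand innermost to outermost. Recall ⊕ takes the minimum of its arguments and ⊗ takes their sum. Working out the expression ((-1 ⊗ 7) ⊗ (8 ⊕ -3)) gives 3.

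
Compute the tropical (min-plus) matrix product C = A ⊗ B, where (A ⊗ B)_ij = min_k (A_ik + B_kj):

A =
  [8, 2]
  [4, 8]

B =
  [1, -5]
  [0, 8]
A ⊗ B =
  [2, 3]
  [5, -1]

Apply the min-plus product entry-by-entry:
  C[0][0] = min over k of (A[0][0] + B[0][0] = 8 + 1 = 9, A[0][1] + B[1][0] = 2 + 0 = 2) = 2 (attained at k = 1)
  C[0][1] = min over k of (A[0][0] + B[0][1] = 8 + -5 = 3, A[0][1] + B[1][1] = 2 + 8 = 10) = 3 (attained at k = 0)
  C[1][0] = min over k of (A[1][0] + B[0][0] = 4 + 1 = 5, A[1][1] + B[1][0] = 8 + 0 = 8) = 5 (attained at k = 0)
  C[1][1] = min over k of (A[1][0] + B[0][1] = 4 + -5 = -1, A[1][1] + B[1][1] = 8 + 8 = 16) = -1 (attained at k = 0)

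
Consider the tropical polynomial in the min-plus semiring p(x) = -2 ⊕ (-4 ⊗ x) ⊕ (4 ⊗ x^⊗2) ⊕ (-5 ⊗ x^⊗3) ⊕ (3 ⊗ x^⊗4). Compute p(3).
p(3) = -2

A tropical monomial a ⊗ x^⊗i evaluates to a + i · x. Evaluating each term at x = 3:
  Term 0 contributes -2 + 0 · 3 = -2
  Term 1 contributes -4 + 1 · 3 = -1
  Term 2 contributes 4 + 2 · 3 = 10
  Term 3 contributes -5 + 3 · 3 = 4
  Term 4 contributes 3 + 4 · 3 = 15
p(3) = ⊕ of these = min[-2, -1, 10, 4, 15] = -2.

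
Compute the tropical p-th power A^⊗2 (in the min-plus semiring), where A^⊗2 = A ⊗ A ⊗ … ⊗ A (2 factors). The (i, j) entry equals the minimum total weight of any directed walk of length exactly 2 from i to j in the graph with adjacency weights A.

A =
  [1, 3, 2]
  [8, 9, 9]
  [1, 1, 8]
A^⊗2 =
  [2, 3, 3]
  [9, 10, 10]
  [2, 4, 3]

Each entry (A^⊗2)_ij equals the minimum over all length-2 walks i = v_0 → v_1 → … → v_2 = j of Σ_t A[v_t][v_{t+1}]. For example, for (i, j) = (0, 2) we minimise over 3 possible intermediate vertex sequences; the minimum is 3, attained along the walk 0 → 0 → 2.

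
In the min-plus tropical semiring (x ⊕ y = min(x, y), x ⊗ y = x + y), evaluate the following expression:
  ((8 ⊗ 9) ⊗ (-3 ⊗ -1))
((8 ⊗ 9) ⊗ (-3 ⊗ -1)) = 13

Expand innermost to outermost. Recall ⊕ takes the minimum of its arguments and ⊗ takes their sum. Working out the expression ((8 ⊗ 9) ⊗ (-3 ⊗ -1)) gives 13.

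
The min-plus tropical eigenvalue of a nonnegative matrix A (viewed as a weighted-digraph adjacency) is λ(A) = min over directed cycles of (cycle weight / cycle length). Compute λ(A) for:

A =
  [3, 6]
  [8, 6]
λ(A) = 3

Enumerate directed cycles and compute their means (weight / length). Sample:
  cycle 0 → 0: weight = 3, length = 1, mean = 3/1 ≈ 3.000
  cycle 1 → 1: weight = 6, length = 1, mean = 6/1 ≈ 6.000
  cycle 0 → 1 → 0: weight = 14, length = 2, mean = 14/2 ≈ 7.000
  cycle 1 → 0 → 1: weight = 14, length = 2, mean = 14/2 ≈ 7.000
Minimum mean = 3.000, attained e.g. along the cycle 0 → 0 with weight 3 and length 1. So λ(A) = 3/1 = 3.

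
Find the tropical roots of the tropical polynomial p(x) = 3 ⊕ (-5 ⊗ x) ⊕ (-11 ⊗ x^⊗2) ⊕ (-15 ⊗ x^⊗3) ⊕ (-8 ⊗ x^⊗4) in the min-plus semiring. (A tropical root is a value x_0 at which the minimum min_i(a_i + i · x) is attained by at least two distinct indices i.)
Roots: {-7, 4, 6, 8}

Each tropical root is a break point of the lower envelope of the lines y = a_i + i · x (there are 5 lines, with slopes 0, 1, ..., 4). Only the lines that attain the minimum somewhere contribute to roots; other lines are dominated. Here the surviving (envelope) indices are i = 4, i = 3, i = 2, i = 1, i = 0.
Intersections between consecutive envelope lines give the roots: for adjacent envelope indices i < j the intersection is x = (a_i − a_j) / (j − i). Reading off the sorted break points: {-7, 4, 6, 8}.
Verification: at each break x_0, at least two indices attain the minimum of min_i(a_i + i · x_0).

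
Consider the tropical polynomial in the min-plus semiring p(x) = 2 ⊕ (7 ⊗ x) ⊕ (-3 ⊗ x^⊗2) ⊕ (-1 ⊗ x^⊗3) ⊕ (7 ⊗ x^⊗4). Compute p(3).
p(3) = 2

A tropical monomial a ⊗ x^⊗i evaluates to a + i · x. Evaluating each term at x = 3:
  Term 0 contributes 2 + 0 · 3 = 2
  Term 1 contributes 7 + 1 · 3 = 10
  Term 2 contributes -3 + 2 · 3 = 3
  Term 3 contributes -1 + 3 · 3 = 8
  Term 4 contributes 7 + 4 · 3 = 19
p(3) = ⊕ of these = min[2, 10, 3, 8, 19] = 2.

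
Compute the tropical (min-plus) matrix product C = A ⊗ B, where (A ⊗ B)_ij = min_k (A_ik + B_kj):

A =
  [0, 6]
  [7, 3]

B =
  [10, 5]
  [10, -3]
A ⊗ B =
  [10, 3]
  [13, 0]

Apply the min-plus product entry-by-entry:
  C[0][0] = min over k of (A[0][0] + B[0][0] = 0 + 10 = 10, A[0][1] + B[1][0] = 6 + 10 = 16) = 10 (attained at k = 0)
  C[0][1] = min over k of (A[0][0] + B[0][1] = 0 + 5 = 5, A[0][1] + B[1][1] = 6 + -3 = 3) = 3 (attained at k = 1)
  C[1][0] = min over k of (A[1][0] + B[0][0] = 7 + 10 = 17, A[1][1] + B[1][0] = 3 + 10 = 13) = 13 (attained at k = 1)
  C[1][1] = min over k of (A[1][0] + B[0][1] = 7 + 5 = 12, A[1][1] + B[1][1] = 3 + -3 = 0) = 0 (attained at k = 1)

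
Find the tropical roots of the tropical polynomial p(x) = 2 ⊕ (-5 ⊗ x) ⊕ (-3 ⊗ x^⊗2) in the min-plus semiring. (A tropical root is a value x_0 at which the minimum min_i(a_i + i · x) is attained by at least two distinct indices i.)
Roots: {-2, 7}

Each tropical root is a break point of the lower envelope of the lines y = a_i + i · x (there are 3 lines, with slopes 0, 1, ..., 2). Only the lines that attain the minimum somewhere contribute to roots; other lines are dominated. Here the surviving (envelope) indices are i = 2, i = 1, i = 0.
Intersections between consecutive envelope lines give the roots: for adjacent envelope indices i < j the intersection is x = (a_i − a_j) / (j − i). Reading off the sorted break points: {-2, 7}.
Verification: at each break x_0, at least two indices attain the minimum of min_i(a_i + i · x_0).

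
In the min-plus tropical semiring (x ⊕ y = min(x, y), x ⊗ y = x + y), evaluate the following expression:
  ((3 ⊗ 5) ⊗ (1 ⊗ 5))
((3 ⊗ 5) ⊗ (1 ⊗ 5)) = 14

Expand innermost to outermost. Recall ⊕ takes the minimum of its arguments and ⊗ takes their sum. Working out the expression ((3 ⊗ 5) ⊗ (1 ⊗ 5)) gives 14.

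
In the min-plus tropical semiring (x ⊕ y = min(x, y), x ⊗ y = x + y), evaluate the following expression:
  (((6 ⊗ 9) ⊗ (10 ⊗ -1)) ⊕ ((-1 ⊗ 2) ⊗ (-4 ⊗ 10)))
(((6 ⊗ 9) ⊗ (10 ⊗ -1)) ⊕ ((-1 ⊗ 2) ⊗ (-4 ⊗ 10))) = 7

Expand innermost to outermost. Recall ⊕ takes the minimum of its arguments and ⊗ takes their sum. Working out the expression (((6 ⊗ 9) ⊗ (10 ⊗ -1)) ⊕ ((-1 ⊗ 2) ⊗ (-4 ⊗ 10))) gives 7.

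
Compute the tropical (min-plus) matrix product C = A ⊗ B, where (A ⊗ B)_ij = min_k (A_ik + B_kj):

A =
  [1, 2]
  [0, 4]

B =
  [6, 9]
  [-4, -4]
A ⊗ B =
  [-2, -2]
  [0, 0]

Apply the min-plus product entry-by-entry:
  C[0][0] = min over k of (A[0][0] + B[0][0] = 1 + 6 = 7, A[0][1] + B[1][0] = 2 + -4 = -2) = -2 (attained at k = 1)
  C[0][1] = min over k of (A[0][0] + B[0][1] = 1 + 9 = 10, A[0][1] + B[1][1] = 2 + -4 = -2) = -2 (attained at k = 1)
  C[1][0] = min over k of (A[1][0] + B[0][0] = 0 + 6 = 6, A[1][1] + B[1][0] = 4 + -4 = 0) = 0 (attained at k = 1)
  C[1][1] = min over k of (A[1][0] + B[0][1] = 0 + 9 = 9, A[1][1] + B[1][1] = 4 + -4 = 0) = 0 (attained at k = 1)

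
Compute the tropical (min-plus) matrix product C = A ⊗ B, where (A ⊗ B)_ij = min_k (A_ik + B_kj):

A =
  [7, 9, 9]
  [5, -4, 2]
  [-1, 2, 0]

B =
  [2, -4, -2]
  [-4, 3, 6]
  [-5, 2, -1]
A ⊗ B =
  [4, 3, 5]
  [-8, -1, 1]
  [-5, -5, -3]

Apply the min-plus product entry-by-entry:
  C[0][0] = min over k of (A[0][0] + B[0][0] = 7 + 2 = 9, A[0][1] + B[1][0] = 9 + -4 = 5, A[0][2] + B[2][0] = 9 + -5 = 4) = 4 (attained at k = 2)
  C[0][1] = min over k of (A[0][0] + B[0][1] = 7 + -4 = 3, A[0][1] + B[1][1] = 9 + 3 = 12, A[0][2] + B[2][1] = 9 + 2 = 11) = 3 (attained at k = 0)
  C[0][2] = min over k of (A[0][0] + B[0][2] = 7 + -2 = 5, A[0][1] + B[1][2] = 9 + 6 = 15, A[0][2] + B[2][2] = 9 + -1 = 8) = 5 (attained at k = 0)
  C[1][0] = min over k of (A[1][0] + B[0][0] = 5 + 2 = 7, A[1][1] + B[1][0] = -4 + -4 = -8, A[1][2] + B[2][0] = 2 + -5 = -3) = -8 (attained at k = 1)
  C[1][1] = min over k of (A[1][0] + B[0][1] = 5 + -4 = 1, A[1][1] + B[1][1] = -4 + 3 = -1, A[1][2] + B[2][1] = 2 + 2 = 4) = -1 (attained at k = 1)
  C[1][2] = min over k of (A[1][0] + B[0][2] = 5 + -2 = 3, A[1][1] + B[1][2] = -4 + 6 = 2, A[1][2] + B[2][2] = 2 + -1 = 1) = 1 (attained at k = 2)
  C[2][0] = min over k of (A[2][0] + B[0][0] = -1 + 2 = 1, A[2][1] + B[1][0] = 2 + -4 = -2, A[2][2] + B[2][0] = 0 + -5 = -5) = -5 (attained at k = 2)
  C[2][1] = min over k of (A[2][0] + B[0][1] = -1 + -4 = -5, A[2][1] + B[1][1] = 2 + 3 = 5, A[2][2] + B[2][1] = 0 + 2 = 2) = -5 (attained at k = 0)
  C[2][2] = min over k of (A[2][0] + B[0][2] = -1 + -2 = -3, A[2][1] + B[1][2] = 2 + 6 = 8, A[2][2] + B[2][2] = 0 + -1 = -1) = -3 (attained at k = 0)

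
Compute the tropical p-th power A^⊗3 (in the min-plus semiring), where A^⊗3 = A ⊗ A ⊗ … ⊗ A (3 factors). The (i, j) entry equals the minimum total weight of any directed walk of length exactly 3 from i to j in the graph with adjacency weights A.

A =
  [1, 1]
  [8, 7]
A^⊗3 =
  [3, 3]
  [10, 10]

Each entry (A^⊗3)_ij equals the minimum over all length-3 walks i = v_0 → v_1 → … → v_3 = j of Σ_t A[v_t][v_{t+1}]. For example, for (i, j) = (0, 1) we minimise over 4 possible intermediate vertex sequences; the minimum is 3, attained along the walk 0 → 0 → 0 → 1.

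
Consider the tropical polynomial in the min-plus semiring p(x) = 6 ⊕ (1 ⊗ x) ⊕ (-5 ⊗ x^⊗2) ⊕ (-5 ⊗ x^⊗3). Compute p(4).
p(4) = 3

A tropical monomial a ⊗ x^⊗i evaluates to a + i · x. Evaluating each term at x = 4:
  Term 0 contributes 6 + 0 · 4 = 6
  Term 1 contributes 1 + 1 · 4 = 5
  Term 2 contributes -5 + 2 · 4 = 3
  Term 3 contributes -5 + 3 · 4 = 7
p(4) = ⊕ of these = min[6, 5, 3, 7] = 3.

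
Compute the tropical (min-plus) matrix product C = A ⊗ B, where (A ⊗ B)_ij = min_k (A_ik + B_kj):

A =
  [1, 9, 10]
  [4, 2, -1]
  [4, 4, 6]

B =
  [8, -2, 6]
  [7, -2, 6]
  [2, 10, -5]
A ⊗ B =
  [9, -1, 5]
  [1, 0, -6]
  [8, 2, 1]

Apply the min-plus product entry-by-entry:
  C[0][0] = min over k of (A[0][0] + B[0][0] = 1 + 8 = 9, A[0][1] + B[1][0] = 9 + 7 = 16, A[0][2] + B[2][0] = 10 + 2 = 12) = 9 (attained at k = 0)
  C[0][1] = min over k of (A[0][0] + B[0][1] = 1 + -2 = -1, A[0][1] + B[1][1] = 9 + -2 = 7, A[0][2] + B[2][1] = 10 + 10 = 20) = -1 (attained at k = 0)
  C[0][2] = min over k of (A[0][0] + B[0][2] = 1 + 6 = 7, A[0][1] + B[1][2] = 9 + 6 = 15, A[0][2] + B[2][2] = 10 + -5 = 5) = 5 (attained at k = 2)
  C[1][0] = min over k of (A[1][0] + B[0][0] = 4 + 8 = 12, A[1][1] + B[1][0] = 2 + 7 = 9, A[1][2] + B[2][0] = -1 + 2 = 1) = 1 (attained at k = 2)
  C[1][1] = min over k of (A[1][0] + B[0][1] = 4 + -2 = 2, A[1][1] + B[1][1] = 2 + -2 = 0, A[1][2] + B[2][1] = -1 + 10 = 9) = 0 (attained at k = 1)
  C[1][2] = min over k of (A[1][0] + B[0][2] = 4 + 6 = 10, A[1][1] + B[1][2] = 2 + 6 = 8, A[1][2] + B[2][2] = -1 + -5 = -6) = -6 (attained at k = 2)
  C[2][0] = min over k of (A[2][0] + B[0][0] = 4 + 8 = 12, A[2][1] + B[1][0] = 4 + 7 = 11, A[2][2] + B[2][0] = 6 + 2 = 8) = 8 (attained at k = 2)
  C[2][1] = min over k of (A[2][0] + B[0][1] = 4 + -2 = 2, A[2][1] + B[1][1] = 4 + -2 = 2, A[2][2] + B[2][1] = 6 + 10 = 16) = 2 (attained at k = 0)
  C[2][2] = min over k of (A[2][0] + B[0][2] = 4 + 6 = 10, A[2][1] + B[1][2] = 4 + 6 = 10, A[2][2] + B[2][2] = 6 + -5 = 1) = 1 (attained at k = 2)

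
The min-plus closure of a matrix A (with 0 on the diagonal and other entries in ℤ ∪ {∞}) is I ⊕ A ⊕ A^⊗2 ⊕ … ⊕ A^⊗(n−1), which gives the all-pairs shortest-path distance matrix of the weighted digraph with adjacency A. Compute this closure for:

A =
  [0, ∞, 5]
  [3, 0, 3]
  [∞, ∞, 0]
Closure =
  [0, ∞, 5]
  [3, 0, 3]
  [∞, ∞, 0]

This is the Floyd-Warshall all-pairs shortest-path computation. For each intermediate vertex k = 0, 1, …, 2, update dist[i][j] ← min(dist[i][j], dist[i][k] + dist[k][j]). The final matrix gives, for each (i, j), the minimum total weight of any directed path from i to j (possibly empty when i = j).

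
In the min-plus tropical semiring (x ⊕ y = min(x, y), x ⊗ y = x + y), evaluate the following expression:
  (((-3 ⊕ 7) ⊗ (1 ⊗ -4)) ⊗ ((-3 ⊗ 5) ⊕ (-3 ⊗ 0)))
(((-3 ⊕ 7) ⊗ (1 ⊗ -4)) ⊗ ((-3 ⊗ 5) ⊕ (-3 ⊗ 0))) = -9

Expand innermost to outermost. Recall ⊕ takes the minimum of its arguments and ⊗ takes their sum. Working out the expression (((-3 ⊕ 7) ⊗ (1 ⊗ -4)) ⊗ ((-3 ⊗ 5) ⊕ (-3 ⊗ 0))) gives -9.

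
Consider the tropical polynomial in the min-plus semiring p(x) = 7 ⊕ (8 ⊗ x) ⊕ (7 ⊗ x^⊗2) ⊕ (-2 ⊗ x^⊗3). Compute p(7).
p(7) = 7

A tropical monomial a ⊗ x^⊗i evaluates to a + i · x. Evaluating each term at x = 7:
  Term 0 contributes 7 + 0 · 7 = 7
  Term 1 contributes 8 + 1 · 7 = 15
  Term 2 contributes 7 + 2 · 7 = 21
  Term 3 contributes -2 + 3 · 7 = 19
p(7) = ⊕ of these = min[7, 15, 21, 19] = 7.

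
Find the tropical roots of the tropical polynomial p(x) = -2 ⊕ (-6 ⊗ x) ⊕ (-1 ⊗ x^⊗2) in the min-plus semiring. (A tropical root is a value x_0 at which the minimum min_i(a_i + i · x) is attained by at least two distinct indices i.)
Roots: {-5, 4}

Each tropical root is a break point of the lower envelope of the lines y = a_i + i · x (there are 3 lines, with slopes 0, 1, ..., 2). Only the lines that attain the minimum somewhere contribute to roots; other lines are dominated. Here the surviving (envelope) indices are i = 2, i = 1, i = 0.
Intersections between consecutive envelope lines give the roots: for adjacent envelope indices i < j the intersection is x = (a_i − a_j) / (j − i). Reading off the sorted break points: {-5, 4}.
Verification: at each break x_0, at least two indices attain the minimum of min_i(a_i + i · x_0).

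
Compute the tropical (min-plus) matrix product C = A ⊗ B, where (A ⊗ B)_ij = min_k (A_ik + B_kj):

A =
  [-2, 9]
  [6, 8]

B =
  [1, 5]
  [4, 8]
A ⊗ B =
  [-1, 3]
  [7, 11]

Apply the min-plus product entry-by-entry:
  C[0][0] = min over k of (A[0][0] + B[0][0] = -2 + 1 = -1, A[0][1] + B[1][0] = 9 + 4 = 13) = -1 (attained at k = 0)
  C[0][1] = min over k of (A[0][0] + B[0][1] = -2 + 5 = 3, A[0][1] + B[1][1] = 9 + 8 = 17) = 3 (attained at k = 0)
  C[1][0] = min over k of (A[1][0] + B[0][0] = 6 + 1 = 7, A[1][1] + B[1][0] = 8 + 4 = 12) = 7 (attained at k = 0)
  C[1][1] = min over k of (A[1][0] + B[0][1] = 6 + 5 = 11, A[1][1] + B[1][1] = 8 + 8 = 16) = 11 (attained at k = 0)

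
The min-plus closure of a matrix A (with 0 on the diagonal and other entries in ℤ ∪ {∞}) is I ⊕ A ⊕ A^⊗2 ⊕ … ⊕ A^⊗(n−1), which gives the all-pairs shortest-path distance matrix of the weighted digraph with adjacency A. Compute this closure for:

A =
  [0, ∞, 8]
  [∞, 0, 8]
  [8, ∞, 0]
Closure =
  [0, ∞, 8]
  [16, 0, 8]
  [8, ∞, 0]

This is the Floyd-Warshall all-pairs shortest-path computation. For each intermediate vertex k = 0, 1, …, 2, update dist[i][j] ← min(dist[i][j], dist[i][k] + dist[k][j]). The final matrix gives, for each (i, j), the minimum total weight of any directed path from i to j (possibly empty when i = j).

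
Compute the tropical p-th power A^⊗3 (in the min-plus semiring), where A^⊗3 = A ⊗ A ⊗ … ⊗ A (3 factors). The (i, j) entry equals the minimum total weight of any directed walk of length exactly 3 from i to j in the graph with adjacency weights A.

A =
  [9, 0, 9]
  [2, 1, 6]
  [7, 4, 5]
A^⊗3 =
  [3, 2, 7]
  [4, 3, 8]
  [7, 6, 11]

Each entry (A^⊗3)_ij equals the minimum over all length-3 walks i = v_0 → v_1 → … → v_3 = j of Σ_t A[v_t][v_{t+1}]. For example, for (i, j) = (0, 2) we minimise over 9 possible intermediate vertex sequences; the minimum is 7, attained along the walk 0 → 1 → 1 → 2.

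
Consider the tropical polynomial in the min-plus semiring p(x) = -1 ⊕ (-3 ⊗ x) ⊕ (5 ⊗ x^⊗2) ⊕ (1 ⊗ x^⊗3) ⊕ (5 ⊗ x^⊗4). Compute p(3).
p(3) = -1

A tropical monomial a ⊗ x^⊗i evaluates to a + i · x. Evaluating each term at x = 3:
  Term 0 contributes -1 + 0 · 3 = -1
  Term 1 contributes -3 + 1 · 3 = 0
  Term 2 contributes 5 + 2 · 3 = 11
  Term 3 contributes 1 + 3 · 3 = 10
  Term 4 contributes 5 + 4 · 3 = 17
p(3) = ⊕ of these = min[-1, 0, 11, 10, 17] = -1.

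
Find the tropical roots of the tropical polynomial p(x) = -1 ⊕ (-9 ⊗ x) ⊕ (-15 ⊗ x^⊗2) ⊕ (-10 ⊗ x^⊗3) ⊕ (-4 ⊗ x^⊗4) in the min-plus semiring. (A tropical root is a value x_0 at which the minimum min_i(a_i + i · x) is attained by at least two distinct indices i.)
Roots: {-6, -5, 6, 8}

Each tropical root is a break point of the lower envelope of the lines y = a_i + i · x (there are 5 lines, with slopes 0, 1, ..., 4). Only the lines that attain the minimum somewhere contribute to roots; other lines are dominated. Here the surviving (envelope) indices are i = 4, i = 3, i = 2, i = 1, i = 0.
Intersections between consecutive envelope lines give the roots: for adjacent envelope indices i < j the intersection is x = (a_i − a_j) / (j − i). Reading off the sorted break points: {-6, -5, 6, 8}.
Verification: at each break x_0, at least two indices attain the minimum of min_i(a_i + i · x_0).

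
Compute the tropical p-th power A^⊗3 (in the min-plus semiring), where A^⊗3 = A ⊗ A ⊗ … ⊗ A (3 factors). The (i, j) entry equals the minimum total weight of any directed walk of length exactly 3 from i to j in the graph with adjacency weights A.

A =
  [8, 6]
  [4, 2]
A^⊗3 =
  [12, 10]
  [8, 6]

Each entry (A^⊗3)_ij equals the minimum over all length-3 walks i = v_0 → v_1 → … → v_3 = j of Σ_t A[v_t][v_{t+1}]. For example, for (i, j) = (0, 1) we minimise over 4 possible intermediate vertex sequences; the minimum is 10, attained along the walk 0 → 1 → 1 → 1.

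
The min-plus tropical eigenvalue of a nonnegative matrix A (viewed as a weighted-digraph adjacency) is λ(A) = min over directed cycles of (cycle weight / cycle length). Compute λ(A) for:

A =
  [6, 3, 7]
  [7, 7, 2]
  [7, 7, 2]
λ(A) = 2

Enumerate directed cycles and compute their means (weight / length). Sample:
  cycle 0 → 0: weight = 6, length = 1, mean = 6/1 ≈ 6.000
  cycle 1 → 1: weight = 7, length = 1, mean = 7/1 ≈ 7.000
  cycle 2 → 2: weight = 2, length = 1, mean = 2/1 ≈ 2.000
  cycle 0 → 1 → 0: weight = 10, length = 2, mean = 10/2 ≈ 5.000
  cycle 0 → 2 → 0: weight = 14, length = 2, mean = 14/2 ≈ 7.000
  cycle 1 → 0 → 1: weight = 10, length = 2, mean = 10/2 ≈ 5.000
Minimum mean = 2.000, attained e.g. along the cycle 2 → 2 with weight 2 and length 1. So λ(A) = 2/1 = 2.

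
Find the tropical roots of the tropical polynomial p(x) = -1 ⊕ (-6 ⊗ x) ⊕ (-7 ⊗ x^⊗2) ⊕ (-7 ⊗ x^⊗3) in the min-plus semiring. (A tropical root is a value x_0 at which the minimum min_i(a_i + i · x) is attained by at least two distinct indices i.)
Roots: {0, 1, 5}

Each tropical root is a break point of the lower envelope of the lines y = a_i + i · x (there are 4 lines, with slopes 0, 1, ..., 3). Only the lines that attain the minimum somewhere contribute to roots; other lines are dominated. Here the surviving (envelope) indices are i = 3, i = 2, i = 1, i = 0.
Intersections between consecutive envelope lines give the roots: for adjacent envelope indices i < j the intersection is x = (a_i − a_j) / (j − i). Reading off the sorted break points: {0, 1, 5}.
Verification: at each break x_0, at least two indices attain the minimum of min_i(a_i + i · x_0).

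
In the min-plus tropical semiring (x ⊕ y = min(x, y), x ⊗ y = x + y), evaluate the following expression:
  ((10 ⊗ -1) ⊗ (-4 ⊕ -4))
((10 ⊗ -1) ⊗ (-4 ⊕ -4)) = 5

Expand innermost to outermost. Recall ⊕ takes the minimum of its arguments and ⊗ takes their sum. Working out the expression ((10 ⊗ -1) ⊗ (-4 ⊕ -4)) gives 5.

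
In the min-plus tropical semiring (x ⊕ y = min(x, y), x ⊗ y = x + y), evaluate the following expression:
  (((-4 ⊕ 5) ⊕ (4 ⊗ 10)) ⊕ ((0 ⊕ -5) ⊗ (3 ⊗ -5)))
(((-4 ⊕ 5) ⊕ (4 ⊗ 10)) ⊕ ((0 ⊕ -5) ⊗ (3 ⊗ -5))) = -7

Expand innermost to outermost. Recall ⊕ takes the minimum of its arguments and ⊗ takes their sum. Working out the expression (((-4 ⊕ 5) ⊕ (4 ⊗ 10)) ⊕ ((0 ⊕ -5) ⊗ (3 ⊗ -5))) gives -7.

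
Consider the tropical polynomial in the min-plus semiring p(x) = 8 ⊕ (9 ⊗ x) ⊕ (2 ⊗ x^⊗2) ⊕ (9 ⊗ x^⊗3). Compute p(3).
p(3) = 8

A tropical monomial a ⊗ x^⊗i evaluates to a + i · x. Evaluating each term at x = 3:
  Term 0 contributes 8 + 0 · 3 = 8
  Term 1 contributes 9 + 1 · 3 = 12
  Term 2 contributes 2 + 2 · 3 = 8
  Term 3 contributes 9 + 3 · 3 = 18
p(3) = ⊕ of these = min[8, 12, 8, 18] = 8.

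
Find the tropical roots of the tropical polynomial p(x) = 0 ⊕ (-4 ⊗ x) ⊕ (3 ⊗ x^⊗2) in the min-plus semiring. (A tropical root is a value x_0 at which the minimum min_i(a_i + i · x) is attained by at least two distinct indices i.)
Roots: {-7, 4}

Each tropical root is a break point of the lower envelope of the lines y = a_i + i · x (there are 3 lines, with slopes 0, 1, ..., 2). Only the lines that attain the minimum somewhere contribute to roots; other lines are dominated. Here the surviving (envelope) indices are i = 2, i = 1, i = 0.
Intersections between consecutive envelope lines give the roots: for adjacent envelope indices i < j the intersection is x = (a_i − a_j) / (j − i). Reading off the sorted break points: {-7, 4}.
Verification: at each break x_0, at least two indices attain the minimum of min_i(a_i + i · x_0).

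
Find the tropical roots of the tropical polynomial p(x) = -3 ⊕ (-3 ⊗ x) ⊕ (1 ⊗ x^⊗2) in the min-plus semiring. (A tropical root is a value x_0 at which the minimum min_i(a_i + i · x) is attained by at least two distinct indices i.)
Roots: {-4, 0}

Each tropical root is a break point of the lower envelope of the lines y = a_i + i · x (there are 3 lines, with slopes 0, 1, ..., 2). Only the lines that attain the minimum somewhere contribute to roots; other lines are dominated. Here the surviving (envelope) indices are i = 2, i = 1, i = 0.
Intersections between consecutive envelope lines give the roots: for adjacent envelope indices i < j the intersection is x = (a_i − a_j) / (j − i). Reading off the sorted break points: {-4, 0}.
Verification: at each break x_0, at least two indices attain the minimum of min_i(a_i + i · x_0).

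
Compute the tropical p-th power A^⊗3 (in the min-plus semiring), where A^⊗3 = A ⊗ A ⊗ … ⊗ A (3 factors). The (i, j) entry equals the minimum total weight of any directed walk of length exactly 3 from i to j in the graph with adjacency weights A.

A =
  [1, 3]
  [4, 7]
A^⊗3 =
  [3, 5]
  [6, 8]

Each entry (A^⊗3)_ij equals the minimum over all length-3 walks i = v_0 → v_1 → … → v_3 = j of Σ_t A[v_t][v_{t+1}]. For example, for (i, j) = (0, 1) we minimise over 4 possible intermediate vertex sequences; the minimum is 5, attained along the walk 0 → 0 → 0 → 1.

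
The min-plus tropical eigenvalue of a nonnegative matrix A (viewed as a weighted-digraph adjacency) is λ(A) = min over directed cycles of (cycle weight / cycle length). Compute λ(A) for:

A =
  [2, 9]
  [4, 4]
λ(A) = 2

Enumerate directed cycles and compute their means (weight / length). Sample:
  cycle 0 → 0: weight = 2, length = 1, mean = 2/1 ≈ 2.000
  cycle 1 → 1: weight = 4, length = 1, mean = 4/1 ≈ 4.000
  cycle 0 → 1 → 0: weight = 13, length = 2, mean = 13/2 ≈ 6.500
  cycle 1 → 0 → 1: weight = 13, length = 2, mean = 13/2 ≈ 6.500
Minimum mean = 2.000, attained e.g. along the cycle 0 → 0 with weight 2 and length 1. So λ(A) = 2/1 = 2.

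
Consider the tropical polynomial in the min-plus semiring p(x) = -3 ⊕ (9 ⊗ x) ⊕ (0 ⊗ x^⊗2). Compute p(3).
p(3) = -3

A tropical monomial a ⊗ x^⊗i evaluates to a + i · x. Evaluating each term at x = 3:
  Term 0 contributes -3 + 0 · 3 = -3
  Term 1 contributes 9 + 1 · 3 = 12
  Term 2 contributes 0 + 2 · 3 = 6
p(3) = ⊕ of these = min[-3, 12, 6] = -3.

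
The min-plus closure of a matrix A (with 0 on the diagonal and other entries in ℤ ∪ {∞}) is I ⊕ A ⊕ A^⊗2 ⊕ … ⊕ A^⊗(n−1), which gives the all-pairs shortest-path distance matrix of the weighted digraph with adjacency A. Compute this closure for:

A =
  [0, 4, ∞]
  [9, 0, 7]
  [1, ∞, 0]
Closure =
  [0, 4, 11]
  [8, 0, 7]
  [1, 5, 0]

This is the Floyd-Warshall all-pairs shortest-path computation. For each intermediate vertex k = 0, 1, …, 2, update dist[i][j] ← min(dist[i][j], dist[i][k] + dist[k][j]). The final matrix gives, for each (i, j), the minimum total weight of any directed path from i to j (possibly empty when i = j).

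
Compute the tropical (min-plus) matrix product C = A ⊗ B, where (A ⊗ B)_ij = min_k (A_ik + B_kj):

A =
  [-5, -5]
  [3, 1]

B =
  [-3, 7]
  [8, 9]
A ⊗ B =
  [-8, 2]
  [0, 10]

Apply the min-plus product entry-by-entry:
  C[0][0] = min over k of (A[0][0] + B[0][0] = -5 + -3 = -8, A[0][1] + B[1][0] = -5 + 8 = 3) = -8 (attained at k = 0)
  C[0][1] = min over k of (A[0][0] + B[0][1] = -5 + 7 = 2, A[0][1] + B[1][1] = -5 + 9 = 4) = 2 (attained at k = 0)
  C[1][0] = min over k of (A[1][0] + B[0][0] = 3 + -3 = 0, A[1][1] + B[1][0] = 1 + 8 = 9) = 0 (attained at k = 0)
  C[1][1] = min over k of (A[1][0] + B[0][1] = 3 + 7 = 10, A[1][1] + B[1][1] = 1 + 9 = 10) = 10 (attained at k = 0)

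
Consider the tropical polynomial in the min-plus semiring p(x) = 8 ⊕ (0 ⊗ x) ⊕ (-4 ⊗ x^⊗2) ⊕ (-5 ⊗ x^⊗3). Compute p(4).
p(4) = 4

A tropical monomial a ⊗ x^⊗i evaluates to a + i · x. Evaluating each term at x = 4:
  Term 0 contributes 8 + 0 · 4 = 8
  Term 1 contributes 0 + 1 · 4 = 4
  Term 2 contributes -4 + 2 · 4 = 4
  Term 3 contributes -5 + 3 · 4 = 7
p(4) = ⊕ of these = min[8, 4, 4, 7] = 4.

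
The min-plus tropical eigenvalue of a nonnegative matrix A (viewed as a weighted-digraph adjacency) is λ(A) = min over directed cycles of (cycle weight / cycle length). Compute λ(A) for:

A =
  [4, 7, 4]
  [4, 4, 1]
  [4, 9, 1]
λ(A) = 1

Enumerate directed cycles and compute their means (weight / length). Sample:
  cycle 0 → 0: weight = 4, length = 1, mean = 4/1 ≈ 4.000
  cycle 1 → 1: weight = 4, length = 1, mean = 4/1 ≈ 4.000
  cycle 2 → 2: weight = 1, length = 1, mean = 1/1 ≈ 1.000
  cycle 0 → 1 → 0: weight = 11, length = 2, mean = 11/2 ≈ 5.500
  cycle 0 → 2 → 0: weight = 8, length = 2, mean = 8/2 ≈ 4.000
  cycle 1 → 0 → 1: weight = 11, length = 2, mean = 11/2 ≈ 5.500
Minimum mean = 1.000, attained e.g. along the cycle 2 → 2 with weight 1 and length 1. So λ(A) = 1/1 = 1.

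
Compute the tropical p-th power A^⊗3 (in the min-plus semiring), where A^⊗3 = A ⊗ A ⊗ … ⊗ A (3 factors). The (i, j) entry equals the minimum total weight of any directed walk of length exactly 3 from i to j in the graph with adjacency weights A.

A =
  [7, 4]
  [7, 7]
A^⊗3 =
  [18, 15]
  [18, 18]

Each entry (A^⊗3)_ij equals the minimum over all length-3 walks i = v_0 → v_1 → … → v_3 = j of Σ_t A[v_t][v_{t+1}]. For example, for (i, j) = (0, 1) we minimise over 4 possible intermediate vertex sequences; the minimum is 15, attained along the walk 0 → 1 → 0 → 1.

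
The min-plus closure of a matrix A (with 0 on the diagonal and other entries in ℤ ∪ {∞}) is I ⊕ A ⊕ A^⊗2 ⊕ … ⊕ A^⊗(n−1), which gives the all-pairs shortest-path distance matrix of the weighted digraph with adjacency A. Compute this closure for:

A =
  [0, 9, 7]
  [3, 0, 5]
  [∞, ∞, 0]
Closure =
  [0, 9, 7]
  [3, 0, 5]
  [∞, ∞, 0]

This is the Floyd-Warshall all-pairs shortest-path computation. For each intermediate vertex k = 0, 1, …, 2, update dist[i][j] ← min(dist[i][j], dist[i][k] + dist[k][j]). The final matrix gives, for each (i, j), the minimum total weight of any directed path from i to j (possibly empty when i = j).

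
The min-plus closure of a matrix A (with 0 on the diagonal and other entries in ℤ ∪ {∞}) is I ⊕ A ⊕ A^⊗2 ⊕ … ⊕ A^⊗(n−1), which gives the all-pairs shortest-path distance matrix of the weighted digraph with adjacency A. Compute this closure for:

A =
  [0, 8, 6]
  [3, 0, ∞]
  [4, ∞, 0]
Closure =
  [0, 8, 6]
  [3, 0, 9]
  [4, 12, 0]

This is the Floyd-Warshall all-pairs shortest-path computation. For each intermediate vertex k = 0, 1, …, 2, update dist[i][j] ← min(dist[i][j], dist[i][k] + dist[k][j]). The final matrix gives, for each (i, j), the minimum total weight of any directed path from i to j (possibly empty when i = j).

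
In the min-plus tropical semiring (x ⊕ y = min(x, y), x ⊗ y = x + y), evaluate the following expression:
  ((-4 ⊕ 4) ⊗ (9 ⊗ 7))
((-4 ⊕ 4) ⊗ (9 ⊗ 7)) = 12

Expand innermost to outermost. Recall ⊕ takes the minimum of its arguments and ⊗ takes their sum. Working out the expression ((-4 ⊕ 4) ⊗ (9 ⊗ 7)) gives 12.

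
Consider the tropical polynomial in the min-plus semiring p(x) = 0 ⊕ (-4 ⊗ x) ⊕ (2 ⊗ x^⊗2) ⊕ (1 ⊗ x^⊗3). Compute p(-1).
p(-1) = -5

A tropical monomial a ⊗ x^⊗i evaluates to a + i · x. Evaluating each term at x = -1:
  Term 0 contributes 0 + 0 · -1 = 0
  Term 1 contributes -4 + 1 · -1 = -5
  Term 2 contributes 2 + 2 · -1 = 0
  Term 3 contributes 1 + 3 · -1 = -2
p(-1) = ⊕ of these = min[0, -5, 0, -2] = -5.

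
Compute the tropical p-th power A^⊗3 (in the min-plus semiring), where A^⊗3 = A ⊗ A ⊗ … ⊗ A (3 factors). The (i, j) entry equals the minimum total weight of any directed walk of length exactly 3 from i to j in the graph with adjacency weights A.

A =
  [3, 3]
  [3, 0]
A^⊗3 =
  [6, 3]
  [3, 0]

Each entry (A^⊗3)_ij equals the minimum over all length-3 walks i = v_0 → v_1 → … → v_3 = j of Σ_t A[v_t][v_{t+1}]. For example, for (i, j) = (0, 1) we minimise over 4 possible intermediate vertex sequences; the minimum is 3, attained along the walk 0 → 1 → 1 → 1.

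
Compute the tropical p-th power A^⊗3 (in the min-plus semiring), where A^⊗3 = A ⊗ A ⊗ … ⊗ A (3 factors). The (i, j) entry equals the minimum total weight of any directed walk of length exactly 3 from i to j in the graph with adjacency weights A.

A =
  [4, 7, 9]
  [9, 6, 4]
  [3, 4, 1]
A^⊗3 =
  [12, 14, 11]
  [8, 9, 6]
  [5, 6, 3]

Each entry (A^⊗3)_ij equals the minimum over all length-3 walks i = v_0 → v_1 → … → v_3 = j of Σ_t A[v_t][v_{t+1}]. For example, for (i, j) = (0, 2) we minimise over 9 possible intermediate vertex sequences; the minimum is 11, attained along the walk 0 → 2 → 2 → 2.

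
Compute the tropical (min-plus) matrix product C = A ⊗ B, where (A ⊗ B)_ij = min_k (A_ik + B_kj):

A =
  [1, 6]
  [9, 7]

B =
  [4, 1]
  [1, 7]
A ⊗ B =
  [5, 2]
  [8, 10]

Apply the min-plus product entry-by-entry:
  C[0][0] = min over k of (A[0][0] + B[0][0] = 1 + 4 = 5, A[0][1] + B[1][0] = 6 + 1 = 7) = 5 (attained at k = 0)
  C[0][1] = min over k of (A[0][0] + B[0][1] = 1 + 1 = 2, A[0][1] + B[1][1] = 6 + 7 = 13) = 2 (attained at k = 0)
  C[1][0] = min over k of (A[1][0] + B[0][0] = 9 + 4 = 13, A[1][1] + B[1][0] = 7 + 1 = 8) = 8 (attained at k = 1)
  C[1][1] = min over k of (A[1][0] + B[0][1] = 9 + 1 = 10, A[1][1] + B[1][1] = 7 + 7 = 14) = 10 (attained at k = 0)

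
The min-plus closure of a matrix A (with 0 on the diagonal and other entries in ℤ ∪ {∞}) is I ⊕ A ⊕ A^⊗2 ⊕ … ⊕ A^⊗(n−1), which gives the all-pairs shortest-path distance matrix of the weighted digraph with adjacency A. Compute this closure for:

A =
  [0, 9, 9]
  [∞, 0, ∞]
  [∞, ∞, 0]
Closure =
  [0, 9, 9]
  [∞, 0, ∞]
  [∞, ∞, 0]

This is the Floyd-Warshall all-pairs shortest-path computation. For each intermediate vertex k = 0, 1, …, 2, update dist[i][j] ← min(dist[i][j], dist[i][k] + dist[k][j]). The final matrix gives, for each (i, j), the minimum total weight of any directed path from i to j (possibly empty when i = j).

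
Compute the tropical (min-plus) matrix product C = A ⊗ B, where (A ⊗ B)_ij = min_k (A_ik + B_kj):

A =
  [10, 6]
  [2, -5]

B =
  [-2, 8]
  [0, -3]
A ⊗ B =
  [6, 3]
  [-5, -8]

Apply the min-plus product entry-by-entry:
  C[0][0] = min over k of (A[0][0] + B[0][0] = 10 + -2 = 8, A[0][1] + B[1][0] = 6 + 0 = 6) = 6 (attained at k = 1)
  C[0][1] = min over k of (A[0][0] + B[0][1] = 10 + 8 = 18, A[0][1] + B[1][1] = 6 + -3 = 3) = 3 (attained at k = 1)
  C[1][0] = min over k of (A[1][0] + B[0][0] = 2 + -2 = 0, A[1][1] + B[1][0] = -5 + 0 = -5) = -5 (attained at k = 1)
  C[1][1] = min over k of (A[1][0] + B[0][1] = 2 + 8 = 10, A[1][1] + B[1][1] = -5 + -3 = -8) = -8 (attained at k = 1)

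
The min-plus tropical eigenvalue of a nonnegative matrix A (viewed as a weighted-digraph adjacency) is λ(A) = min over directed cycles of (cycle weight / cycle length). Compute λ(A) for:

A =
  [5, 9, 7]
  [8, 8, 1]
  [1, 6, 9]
λ(A) = 7/2

Enumerate directed cycles and compute their means (weight / length). Sample:
  cycle 0 → 0: weight = 5, length = 1, mean = 5/1 ≈ 5.000
  cycle 1 → 1: weight = 8, length = 1, mean = 8/1 ≈ 8.000
  cycle 2 → 2: weight = 9, length = 1, mean = 9/1 ≈ 9.000
  cycle 0 → 1 → 0: weight = 17, length = 2, mean = 17/2 ≈ 8.500
  cycle 0 → 2 → 0: weight = 8, length = 2, mean = 8/2 ≈ 4.000
  cycle 1 → 0 → 1: weight = 17, length = 2, mean = 17/2 ≈ 8.500
Minimum mean = 3.500, attained e.g. along the cycle 1 → 2 → 1 with weight 7 and length 2. So λ(A) = 7/2 = 7/2.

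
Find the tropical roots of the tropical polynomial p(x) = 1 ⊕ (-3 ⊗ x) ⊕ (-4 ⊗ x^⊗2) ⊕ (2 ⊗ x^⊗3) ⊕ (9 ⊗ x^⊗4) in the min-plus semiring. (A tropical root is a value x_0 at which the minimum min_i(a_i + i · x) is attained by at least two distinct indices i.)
Roots: {-7, -6, 1, 4}

Each tropical root is a break point of the lower envelope of the lines y = a_i + i · x (there are 5 lines, with slopes 0, 1, ..., 4). Only the lines that attain the minimum somewhere contribute to roots; other lines are dominated. Here the surviving (envelope) indices are i = 4, i = 3, i = 2, i = 1, i = 0.
Intersections between consecutive envelope lines give the roots: for adjacent envelope indices i < j the intersection is x = (a_i − a_j) / (j − i). Reading off the sorted break points: {-7, -6, 1, 4}.
Verification: at each break x_0, at least two indices attain the minimum of min_i(a_i + i · x_0).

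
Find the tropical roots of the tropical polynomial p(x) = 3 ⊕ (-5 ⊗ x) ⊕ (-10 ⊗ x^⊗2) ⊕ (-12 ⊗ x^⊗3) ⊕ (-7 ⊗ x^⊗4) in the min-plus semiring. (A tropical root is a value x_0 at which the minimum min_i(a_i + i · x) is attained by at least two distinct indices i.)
Roots: {-5, 2, 5, 8}

Each tropical root is a break point of the lower envelope of the lines y = a_i + i · x (there are 5 lines, with slopes 0, 1, ..., 4). Only the lines that attain the minimum somewhere contribute to roots; other lines are dominated. Here the surviving (envelope) indices are i = 4, i = 3, i = 2, i = 1, i = 0.
Intersections between consecutive envelope lines give the roots: for adjacent envelope indices i < j the intersection is x = (a_i − a_j) / (j − i). Reading off the sorted break points: {-5, 2, 5, 8}.
Verification: at each break x_0, at least two indices attain the minimum of min_i(a_i + i · x_0).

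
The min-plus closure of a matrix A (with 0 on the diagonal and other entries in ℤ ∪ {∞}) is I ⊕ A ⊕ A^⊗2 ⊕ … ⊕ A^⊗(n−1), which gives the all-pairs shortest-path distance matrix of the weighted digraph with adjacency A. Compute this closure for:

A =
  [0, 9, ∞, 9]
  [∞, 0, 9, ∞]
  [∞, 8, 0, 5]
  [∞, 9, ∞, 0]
Closure =
  [0, 9, 18, 9]
  [∞, 0, 9, 14]
  [∞, 8, 0, 5]
  [∞, 9, 18, 0]

This is the Floyd-Warshall all-pairs shortest-path computation. For each intermediate vertex k = 0, 1, …, 3, update dist[i][j] ← min(dist[i][j], dist[i][k] + dist[k][j]). The final matrix gives, for each (i, j), the minimum total weight of any directed path from i to j (possibly empty when i = j).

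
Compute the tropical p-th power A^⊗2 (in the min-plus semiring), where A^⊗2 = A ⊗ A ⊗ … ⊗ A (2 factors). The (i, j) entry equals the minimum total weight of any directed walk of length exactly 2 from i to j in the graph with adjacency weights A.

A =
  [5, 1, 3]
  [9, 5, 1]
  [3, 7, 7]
A^⊗2 =
  [6, 6, 2]
  [4, 8, 6]
  [8, 4, 6]

Each entry (A^⊗2)_ij equals the minimum over all length-2 walks i = v_0 → v_1 → … → v_2 = j of Σ_t A[v_t][v_{t+1}]. For example, for (i, j) = (0, 2) we minimise over 3 possible intermediate vertex sequences; the minimum is 2, attained along the walk 0 → 1 → 2.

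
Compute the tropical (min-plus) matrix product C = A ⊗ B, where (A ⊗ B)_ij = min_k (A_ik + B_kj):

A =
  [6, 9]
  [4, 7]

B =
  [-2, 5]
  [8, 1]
A ⊗ B =
  [4, 10]
  [2, 8]

Apply the min-plus product entry-by-entry:
  C[0][0] = min over k of (A[0][0] + B[0][0] = 6 + -2 = 4, A[0][1] + B[1][0] = 9 + 8 = 17) = 4 (attained at k = 0)
  C[0][1] = min over k of (A[0][0] + B[0][1] = 6 + 5 = 11, A[0][1] + B[1][1] = 9 + 1 = 10) = 10 (attained at k = 1)
  C[1][0] = min over k of (A[1][0] + B[0][0] = 4 + -2 = 2, A[1][1] + B[1][0] = 7 + 8 = 15) = 2 (attained at k = 0)
  C[1][1] = min over k of (A[1][0] + B[0][1] = 4 + 5 = 9, A[1][1] + B[1][1] = 7 + 1 = 8) = 8 (attained at k = 1)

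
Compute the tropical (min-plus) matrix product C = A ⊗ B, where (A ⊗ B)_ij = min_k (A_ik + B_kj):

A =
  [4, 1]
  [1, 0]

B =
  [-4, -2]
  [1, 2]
A ⊗ B =
  [0, 2]
  [-3, -1]

Apply the min-plus product entry-by-entry:
  C[0][0] = min over k of (A[0][0] + B[0][0] = 4 + -4 = 0, A[0][1] + B[1][0] = 1 + 1 = 2) = 0 (attained at k = 0)
  C[0][1] = min over k of (A[0][0] + B[0][1] = 4 + -2 = 2, A[0][1] + B[1][1] = 1 + 2 = 3) = 2 (attained at k = 0)
  C[1][0] = min over k of (A[1][0] + B[0][0] = 1 + -4 = -3, A[1][1] + B[1][0] = 0 + 1 = 1) = -3 (attained at k = 0)
  C[1][1] = min over k of (A[1][0] + B[0][1] = 1 + -2 = -1, A[1][1] + B[1][1] = 0 + 2 = 2) = -1 (attained at k = 0)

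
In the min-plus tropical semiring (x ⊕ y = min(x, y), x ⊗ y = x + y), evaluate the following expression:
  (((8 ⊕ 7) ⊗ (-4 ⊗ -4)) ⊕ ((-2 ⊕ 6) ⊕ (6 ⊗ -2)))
(((8 ⊕ 7) ⊗ (-4 ⊗ -4)) ⊕ ((-2 ⊕ 6) ⊕ (6 ⊗ -2))) = -2

Expand innermost to outermost. Recall ⊕ takes the minimum of its arguments and ⊗ takes their sum. Working out the expression (((8 ⊕ 7) ⊗ (-4 ⊗ -4)) ⊕ ((-2 ⊕ 6) ⊕ (6 ⊗ -2))) gives -2.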